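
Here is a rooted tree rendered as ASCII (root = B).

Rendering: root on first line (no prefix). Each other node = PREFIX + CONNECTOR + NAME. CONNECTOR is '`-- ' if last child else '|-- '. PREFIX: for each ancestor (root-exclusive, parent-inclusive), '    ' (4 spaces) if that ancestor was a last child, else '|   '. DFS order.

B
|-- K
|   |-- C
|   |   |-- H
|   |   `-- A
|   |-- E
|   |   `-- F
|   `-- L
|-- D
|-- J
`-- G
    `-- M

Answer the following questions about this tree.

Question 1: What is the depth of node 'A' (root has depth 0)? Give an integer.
Path from root to A: B -> K -> C -> A
Depth = number of edges = 3

Answer: 3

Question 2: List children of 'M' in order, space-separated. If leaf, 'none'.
Node M's children (from adjacency): (leaf)

Answer: none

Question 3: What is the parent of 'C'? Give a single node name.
Scan adjacency: C appears as child of K

Answer: K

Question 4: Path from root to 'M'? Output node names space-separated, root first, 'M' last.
Answer: B G M

Derivation:
Walk down from root: B -> G -> M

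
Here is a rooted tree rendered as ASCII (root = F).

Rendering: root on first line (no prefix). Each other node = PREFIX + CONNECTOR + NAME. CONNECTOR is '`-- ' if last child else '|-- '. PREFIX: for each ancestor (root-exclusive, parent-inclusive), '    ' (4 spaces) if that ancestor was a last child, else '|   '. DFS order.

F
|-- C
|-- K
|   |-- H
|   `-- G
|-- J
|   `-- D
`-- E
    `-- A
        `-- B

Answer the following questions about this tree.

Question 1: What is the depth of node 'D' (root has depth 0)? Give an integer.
Path from root to D: F -> J -> D
Depth = number of edges = 2

Answer: 2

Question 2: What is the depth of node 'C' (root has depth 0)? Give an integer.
Path from root to C: F -> C
Depth = number of edges = 1

Answer: 1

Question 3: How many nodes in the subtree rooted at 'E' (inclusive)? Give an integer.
Subtree rooted at E contains: A, B, E
Count = 3

Answer: 3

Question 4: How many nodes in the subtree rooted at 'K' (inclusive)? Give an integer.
Answer: 3

Derivation:
Subtree rooted at K contains: G, H, K
Count = 3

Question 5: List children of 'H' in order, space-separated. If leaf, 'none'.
Answer: none

Derivation:
Node H's children (from adjacency): (leaf)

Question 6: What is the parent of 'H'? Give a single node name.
Answer: K

Derivation:
Scan adjacency: H appears as child of K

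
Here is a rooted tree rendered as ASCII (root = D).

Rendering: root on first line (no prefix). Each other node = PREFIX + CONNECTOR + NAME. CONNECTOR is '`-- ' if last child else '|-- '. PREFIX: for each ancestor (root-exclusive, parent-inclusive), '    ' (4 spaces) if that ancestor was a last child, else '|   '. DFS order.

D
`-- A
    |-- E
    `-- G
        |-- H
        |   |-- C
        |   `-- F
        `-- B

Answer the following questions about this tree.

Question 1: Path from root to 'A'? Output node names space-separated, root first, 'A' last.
Answer: D A

Derivation:
Walk down from root: D -> A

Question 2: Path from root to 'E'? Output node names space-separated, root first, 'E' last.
Walk down from root: D -> A -> E

Answer: D A E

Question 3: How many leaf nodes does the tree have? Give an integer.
Leaves (nodes with no children): B, C, E, F

Answer: 4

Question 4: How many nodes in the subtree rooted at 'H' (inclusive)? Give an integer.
Subtree rooted at H contains: C, F, H
Count = 3

Answer: 3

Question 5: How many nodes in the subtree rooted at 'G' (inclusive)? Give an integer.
Subtree rooted at G contains: B, C, F, G, H
Count = 5

Answer: 5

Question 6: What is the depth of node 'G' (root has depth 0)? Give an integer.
Answer: 2

Derivation:
Path from root to G: D -> A -> G
Depth = number of edges = 2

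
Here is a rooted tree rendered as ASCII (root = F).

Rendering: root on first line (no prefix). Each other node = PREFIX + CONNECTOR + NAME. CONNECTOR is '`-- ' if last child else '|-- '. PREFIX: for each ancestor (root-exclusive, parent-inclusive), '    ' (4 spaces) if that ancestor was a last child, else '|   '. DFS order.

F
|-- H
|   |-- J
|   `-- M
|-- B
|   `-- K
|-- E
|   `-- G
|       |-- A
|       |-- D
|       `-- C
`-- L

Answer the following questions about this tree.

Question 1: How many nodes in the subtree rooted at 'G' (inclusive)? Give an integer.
Answer: 4

Derivation:
Subtree rooted at G contains: A, C, D, G
Count = 4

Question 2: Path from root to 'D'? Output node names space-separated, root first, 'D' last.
Walk down from root: F -> E -> G -> D

Answer: F E G D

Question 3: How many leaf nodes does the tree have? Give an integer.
Answer: 7

Derivation:
Leaves (nodes with no children): A, C, D, J, K, L, M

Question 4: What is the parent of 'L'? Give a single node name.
Answer: F

Derivation:
Scan adjacency: L appears as child of F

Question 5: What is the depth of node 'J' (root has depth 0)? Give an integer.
Answer: 2

Derivation:
Path from root to J: F -> H -> J
Depth = number of edges = 2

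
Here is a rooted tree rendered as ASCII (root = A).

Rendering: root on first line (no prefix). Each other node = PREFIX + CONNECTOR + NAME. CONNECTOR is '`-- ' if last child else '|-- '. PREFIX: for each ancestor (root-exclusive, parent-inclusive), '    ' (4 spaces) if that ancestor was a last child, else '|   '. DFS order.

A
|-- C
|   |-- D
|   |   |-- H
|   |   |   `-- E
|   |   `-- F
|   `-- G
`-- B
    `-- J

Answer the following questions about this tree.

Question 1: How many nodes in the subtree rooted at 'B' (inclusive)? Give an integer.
Answer: 2

Derivation:
Subtree rooted at B contains: B, J
Count = 2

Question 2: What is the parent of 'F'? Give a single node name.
Answer: D

Derivation:
Scan adjacency: F appears as child of D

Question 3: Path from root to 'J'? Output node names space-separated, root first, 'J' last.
Walk down from root: A -> B -> J

Answer: A B J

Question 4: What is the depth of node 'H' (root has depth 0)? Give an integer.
Answer: 3

Derivation:
Path from root to H: A -> C -> D -> H
Depth = number of edges = 3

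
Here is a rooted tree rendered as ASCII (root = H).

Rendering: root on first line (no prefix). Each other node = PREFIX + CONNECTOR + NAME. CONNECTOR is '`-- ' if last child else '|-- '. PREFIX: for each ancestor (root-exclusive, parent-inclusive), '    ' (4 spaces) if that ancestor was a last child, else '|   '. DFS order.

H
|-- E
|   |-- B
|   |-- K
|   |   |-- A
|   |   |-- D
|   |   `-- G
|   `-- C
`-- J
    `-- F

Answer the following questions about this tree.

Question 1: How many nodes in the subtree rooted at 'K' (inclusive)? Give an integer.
Answer: 4

Derivation:
Subtree rooted at K contains: A, D, G, K
Count = 4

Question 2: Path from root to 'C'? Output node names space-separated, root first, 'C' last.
Answer: H E C

Derivation:
Walk down from root: H -> E -> C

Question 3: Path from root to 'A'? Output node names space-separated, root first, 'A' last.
Answer: H E K A

Derivation:
Walk down from root: H -> E -> K -> A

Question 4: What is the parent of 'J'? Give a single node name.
Answer: H

Derivation:
Scan adjacency: J appears as child of H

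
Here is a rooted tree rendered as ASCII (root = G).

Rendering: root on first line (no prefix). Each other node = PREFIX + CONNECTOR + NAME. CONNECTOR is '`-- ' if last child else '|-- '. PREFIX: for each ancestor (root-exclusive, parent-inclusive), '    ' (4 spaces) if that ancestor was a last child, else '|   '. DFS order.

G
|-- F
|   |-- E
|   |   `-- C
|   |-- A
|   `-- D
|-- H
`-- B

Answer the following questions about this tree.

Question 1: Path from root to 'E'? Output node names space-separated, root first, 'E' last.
Walk down from root: G -> F -> E

Answer: G F E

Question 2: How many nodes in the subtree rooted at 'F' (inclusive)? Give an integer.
Answer: 5

Derivation:
Subtree rooted at F contains: A, C, D, E, F
Count = 5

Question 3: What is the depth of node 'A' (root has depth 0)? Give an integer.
Path from root to A: G -> F -> A
Depth = number of edges = 2

Answer: 2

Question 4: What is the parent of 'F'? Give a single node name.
Scan adjacency: F appears as child of G

Answer: G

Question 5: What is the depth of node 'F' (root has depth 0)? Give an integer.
Answer: 1

Derivation:
Path from root to F: G -> F
Depth = number of edges = 1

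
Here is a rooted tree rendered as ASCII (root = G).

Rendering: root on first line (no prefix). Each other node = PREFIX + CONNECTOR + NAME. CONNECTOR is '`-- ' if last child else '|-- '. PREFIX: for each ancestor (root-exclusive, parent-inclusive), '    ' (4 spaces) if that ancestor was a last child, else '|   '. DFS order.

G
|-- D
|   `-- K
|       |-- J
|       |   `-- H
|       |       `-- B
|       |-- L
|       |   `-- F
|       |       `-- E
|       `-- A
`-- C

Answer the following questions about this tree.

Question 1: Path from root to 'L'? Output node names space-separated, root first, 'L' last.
Answer: G D K L

Derivation:
Walk down from root: G -> D -> K -> L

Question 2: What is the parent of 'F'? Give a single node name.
Answer: L

Derivation:
Scan adjacency: F appears as child of L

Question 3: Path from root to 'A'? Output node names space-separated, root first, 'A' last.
Walk down from root: G -> D -> K -> A

Answer: G D K A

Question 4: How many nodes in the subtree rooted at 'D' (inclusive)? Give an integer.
Subtree rooted at D contains: A, B, D, E, F, H, J, K, L
Count = 9

Answer: 9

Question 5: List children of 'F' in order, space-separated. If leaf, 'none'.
Answer: E

Derivation:
Node F's children (from adjacency): E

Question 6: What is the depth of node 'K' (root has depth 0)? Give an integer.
Path from root to K: G -> D -> K
Depth = number of edges = 2

Answer: 2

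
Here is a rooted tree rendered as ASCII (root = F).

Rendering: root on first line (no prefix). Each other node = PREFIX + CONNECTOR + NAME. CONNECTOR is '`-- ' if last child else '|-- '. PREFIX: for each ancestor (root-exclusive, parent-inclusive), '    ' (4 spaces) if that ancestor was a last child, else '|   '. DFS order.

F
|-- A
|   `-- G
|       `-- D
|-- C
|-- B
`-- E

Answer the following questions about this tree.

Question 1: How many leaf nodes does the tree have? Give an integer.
Answer: 4

Derivation:
Leaves (nodes with no children): B, C, D, E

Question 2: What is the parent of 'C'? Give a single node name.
Answer: F

Derivation:
Scan adjacency: C appears as child of F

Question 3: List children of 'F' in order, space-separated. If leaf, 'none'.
Answer: A C B E

Derivation:
Node F's children (from adjacency): A, C, B, E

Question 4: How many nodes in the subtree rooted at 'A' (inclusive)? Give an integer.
Answer: 3

Derivation:
Subtree rooted at A contains: A, D, G
Count = 3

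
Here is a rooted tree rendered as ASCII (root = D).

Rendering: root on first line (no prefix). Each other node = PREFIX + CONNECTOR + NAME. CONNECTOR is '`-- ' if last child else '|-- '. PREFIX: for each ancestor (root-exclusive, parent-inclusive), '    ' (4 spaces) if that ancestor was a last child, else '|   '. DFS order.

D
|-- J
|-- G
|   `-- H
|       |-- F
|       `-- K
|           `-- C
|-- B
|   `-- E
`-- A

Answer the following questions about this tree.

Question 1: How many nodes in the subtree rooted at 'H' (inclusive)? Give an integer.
Answer: 4

Derivation:
Subtree rooted at H contains: C, F, H, K
Count = 4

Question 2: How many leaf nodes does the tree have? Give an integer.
Leaves (nodes with no children): A, C, E, F, J

Answer: 5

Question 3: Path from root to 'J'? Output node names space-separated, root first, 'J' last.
Walk down from root: D -> J

Answer: D J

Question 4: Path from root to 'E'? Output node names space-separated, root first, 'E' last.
Walk down from root: D -> B -> E

Answer: D B E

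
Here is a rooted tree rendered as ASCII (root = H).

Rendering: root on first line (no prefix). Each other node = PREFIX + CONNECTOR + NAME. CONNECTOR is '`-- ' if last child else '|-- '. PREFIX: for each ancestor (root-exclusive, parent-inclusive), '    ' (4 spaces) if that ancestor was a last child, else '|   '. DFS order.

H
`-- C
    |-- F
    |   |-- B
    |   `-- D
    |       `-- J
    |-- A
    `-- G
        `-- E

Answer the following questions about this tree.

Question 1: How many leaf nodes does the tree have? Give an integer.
Answer: 4

Derivation:
Leaves (nodes with no children): A, B, E, J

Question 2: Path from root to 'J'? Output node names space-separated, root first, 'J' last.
Answer: H C F D J

Derivation:
Walk down from root: H -> C -> F -> D -> J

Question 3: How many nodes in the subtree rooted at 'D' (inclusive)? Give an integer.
Subtree rooted at D contains: D, J
Count = 2

Answer: 2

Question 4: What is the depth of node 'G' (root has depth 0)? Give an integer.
Path from root to G: H -> C -> G
Depth = number of edges = 2

Answer: 2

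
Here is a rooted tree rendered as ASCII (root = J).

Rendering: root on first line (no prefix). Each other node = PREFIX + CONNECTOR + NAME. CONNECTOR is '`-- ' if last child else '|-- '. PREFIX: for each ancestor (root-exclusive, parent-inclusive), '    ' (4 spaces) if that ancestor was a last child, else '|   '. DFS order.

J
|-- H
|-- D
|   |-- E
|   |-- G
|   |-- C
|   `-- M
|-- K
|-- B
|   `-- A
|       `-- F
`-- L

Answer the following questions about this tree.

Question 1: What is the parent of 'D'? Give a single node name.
Scan adjacency: D appears as child of J

Answer: J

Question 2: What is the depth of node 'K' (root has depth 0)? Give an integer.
Answer: 1

Derivation:
Path from root to K: J -> K
Depth = number of edges = 1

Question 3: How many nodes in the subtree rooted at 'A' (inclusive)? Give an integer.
Subtree rooted at A contains: A, F
Count = 2

Answer: 2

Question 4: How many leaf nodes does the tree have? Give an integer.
Answer: 8

Derivation:
Leaves (nodes with no children): C, E, F, G, H, K, L, M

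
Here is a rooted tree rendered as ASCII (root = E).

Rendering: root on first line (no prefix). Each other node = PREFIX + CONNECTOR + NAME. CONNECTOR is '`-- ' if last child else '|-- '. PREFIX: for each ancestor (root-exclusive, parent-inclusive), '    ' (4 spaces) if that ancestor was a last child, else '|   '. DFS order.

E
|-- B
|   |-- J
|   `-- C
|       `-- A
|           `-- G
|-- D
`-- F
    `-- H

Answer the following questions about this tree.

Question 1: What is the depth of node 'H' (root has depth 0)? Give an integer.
Answer: 2

Derivation:
Path from root to H: E -> F -> H
Depth = number of edges = 2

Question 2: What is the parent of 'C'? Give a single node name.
Answer: B

Derivation:
Scan adjacency: C appears as child of B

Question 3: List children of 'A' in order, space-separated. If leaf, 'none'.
Answer: G

Derivation:
Node A's children (from adjacency): G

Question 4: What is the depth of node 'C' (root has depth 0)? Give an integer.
Answer: 2

Derivation:
Path from root to C: E -> B -> C
Depth = number of edges = 2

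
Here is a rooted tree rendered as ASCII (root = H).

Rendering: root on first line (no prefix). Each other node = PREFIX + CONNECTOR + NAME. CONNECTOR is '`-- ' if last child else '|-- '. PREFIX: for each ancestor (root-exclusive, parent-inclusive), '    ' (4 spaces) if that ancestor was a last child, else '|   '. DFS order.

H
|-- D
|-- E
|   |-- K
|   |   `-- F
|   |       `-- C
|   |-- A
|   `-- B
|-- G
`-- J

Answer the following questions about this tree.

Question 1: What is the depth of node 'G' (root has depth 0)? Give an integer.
Path from root to G: H -> G
Depth = number of edges = 1

Answer: 1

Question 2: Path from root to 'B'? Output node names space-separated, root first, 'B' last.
Answer: H E B

Derivation:
Walk down from root: H -> E -> B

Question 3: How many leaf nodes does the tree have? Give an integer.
Leaves (nodes with no children): A, B, C, D, G, J

Answer: 6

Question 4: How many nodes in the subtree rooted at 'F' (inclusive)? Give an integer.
Subtree rooted at F contains: C, F
Count = 2

Answer: 2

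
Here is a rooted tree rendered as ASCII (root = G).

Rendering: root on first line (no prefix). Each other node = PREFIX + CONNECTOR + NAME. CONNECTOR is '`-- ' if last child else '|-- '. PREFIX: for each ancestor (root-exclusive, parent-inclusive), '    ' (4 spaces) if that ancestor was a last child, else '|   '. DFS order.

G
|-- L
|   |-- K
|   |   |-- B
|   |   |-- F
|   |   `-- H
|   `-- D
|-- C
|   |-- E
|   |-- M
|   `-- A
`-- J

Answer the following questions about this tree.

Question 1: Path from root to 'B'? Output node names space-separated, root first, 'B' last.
Answer: G L K B

Derivation:
Walk down from root: G -> L -> K -> B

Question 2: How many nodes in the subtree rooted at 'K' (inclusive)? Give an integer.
Subtree rooted at K contains: B, F, H, K
Count = 4

Answer: 4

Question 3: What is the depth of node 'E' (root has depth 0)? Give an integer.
Path from root to E: G -> C -> E
Depth = number of edges = 2

Answer: 2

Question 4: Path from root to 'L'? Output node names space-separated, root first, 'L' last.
Answer: G L

Derivation:
Walk down from root: G -> L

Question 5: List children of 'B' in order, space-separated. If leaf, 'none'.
Answer: none

Derivation:
Node B's children (from adjacency): (leaf)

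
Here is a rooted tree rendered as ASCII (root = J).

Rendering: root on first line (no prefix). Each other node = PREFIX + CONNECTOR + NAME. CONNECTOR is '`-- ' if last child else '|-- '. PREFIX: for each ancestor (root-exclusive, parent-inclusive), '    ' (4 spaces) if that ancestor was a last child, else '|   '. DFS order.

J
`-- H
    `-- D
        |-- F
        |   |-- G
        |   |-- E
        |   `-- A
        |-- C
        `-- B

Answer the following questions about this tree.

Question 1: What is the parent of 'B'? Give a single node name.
Scan adjacency: B appears as child of D

Answer: D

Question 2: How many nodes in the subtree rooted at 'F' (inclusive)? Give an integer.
Answer: 4

Derivation:
Subtree rooted at F contains: A, E, F, G
Count = 4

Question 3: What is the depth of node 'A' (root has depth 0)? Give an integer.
Path from root to A: J -> H -> D -> F -> A
Depth = number of edges = 4

Answer: 4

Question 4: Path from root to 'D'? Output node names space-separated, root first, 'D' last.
Walk down from root: J -> H -> D

Answer: J H D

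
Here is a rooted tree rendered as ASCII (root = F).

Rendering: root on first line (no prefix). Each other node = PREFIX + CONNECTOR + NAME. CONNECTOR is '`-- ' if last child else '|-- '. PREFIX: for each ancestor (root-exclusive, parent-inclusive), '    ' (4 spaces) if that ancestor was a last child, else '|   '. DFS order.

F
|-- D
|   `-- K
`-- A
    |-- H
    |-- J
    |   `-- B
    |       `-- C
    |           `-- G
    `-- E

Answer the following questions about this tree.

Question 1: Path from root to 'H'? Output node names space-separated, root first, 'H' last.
Walk down from root: F -> A -> H

Answer: F A H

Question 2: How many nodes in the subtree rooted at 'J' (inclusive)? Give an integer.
Subtree rooted at J contains: B, C, G, J
Count = 4

Answer: 4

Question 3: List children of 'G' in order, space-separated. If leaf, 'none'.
Node G's children (from adjacency): (leaf)

Answer: none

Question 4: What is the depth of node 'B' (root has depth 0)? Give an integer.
Path from root to B: F -> A -> J -> B
Depth = number of edges = 3

Answer: 3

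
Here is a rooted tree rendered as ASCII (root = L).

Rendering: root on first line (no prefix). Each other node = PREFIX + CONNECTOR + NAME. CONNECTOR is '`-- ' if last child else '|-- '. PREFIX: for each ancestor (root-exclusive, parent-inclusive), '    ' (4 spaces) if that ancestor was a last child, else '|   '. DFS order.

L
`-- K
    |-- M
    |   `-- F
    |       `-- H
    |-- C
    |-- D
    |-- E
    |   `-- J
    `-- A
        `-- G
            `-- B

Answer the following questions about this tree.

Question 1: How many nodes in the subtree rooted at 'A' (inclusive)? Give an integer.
Subtree rooted at A contains: A, B, G
Count = 3

Answer: 3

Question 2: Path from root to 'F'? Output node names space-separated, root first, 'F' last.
Answer: L K M F

Derivation:
Walk down from root: L -> K -> M -> F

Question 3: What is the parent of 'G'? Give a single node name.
Answer: A

Derivation:
Scan adjacency: G appears as child of A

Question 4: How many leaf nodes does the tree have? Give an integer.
Leaves (nodes with no children): B, C, D, H, J

Answer: 5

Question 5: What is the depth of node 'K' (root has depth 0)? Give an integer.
Answer: 1

Derivation:
Path from root to K: L -> K
Depth = number of edges = 1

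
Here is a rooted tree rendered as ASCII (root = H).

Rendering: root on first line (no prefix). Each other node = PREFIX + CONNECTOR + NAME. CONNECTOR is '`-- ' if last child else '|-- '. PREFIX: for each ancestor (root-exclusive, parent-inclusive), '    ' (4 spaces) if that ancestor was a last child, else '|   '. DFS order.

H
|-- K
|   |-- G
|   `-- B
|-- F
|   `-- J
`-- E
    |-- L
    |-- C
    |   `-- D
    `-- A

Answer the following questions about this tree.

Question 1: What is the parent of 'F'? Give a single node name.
Answer: H

Derivation:
Scan adjacency: F appears as child of H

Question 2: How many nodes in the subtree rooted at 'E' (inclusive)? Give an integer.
Answer: 5

Derivation:
Subtree rooted at E contains: A, C, D, E, L
Count = 5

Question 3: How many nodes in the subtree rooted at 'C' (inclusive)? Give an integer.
Subtree rooted at C contains: C, D
Count = 2

Answer: 2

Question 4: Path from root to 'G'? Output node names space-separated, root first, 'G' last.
Walk down from root: H -> K -> G

Answer: H K G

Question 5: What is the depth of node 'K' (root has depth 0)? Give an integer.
Answer: 1

Derivation:
Path from root to K: H -> K
Depth = number of edges = 1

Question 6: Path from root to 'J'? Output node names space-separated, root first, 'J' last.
Answer: H F J

Derivation:
Walk down from root: H -> F -> J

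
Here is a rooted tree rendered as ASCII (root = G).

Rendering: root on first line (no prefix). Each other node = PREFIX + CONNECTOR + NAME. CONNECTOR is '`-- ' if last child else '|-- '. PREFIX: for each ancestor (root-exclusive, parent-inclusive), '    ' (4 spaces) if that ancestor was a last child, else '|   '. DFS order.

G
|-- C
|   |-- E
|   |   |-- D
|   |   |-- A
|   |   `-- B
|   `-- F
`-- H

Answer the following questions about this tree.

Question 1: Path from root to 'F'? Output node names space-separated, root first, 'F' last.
Answer: G C F

Derivation:
Walk down from root: G -> C -> F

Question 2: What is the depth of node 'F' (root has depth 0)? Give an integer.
Path from root to F: G -> C -> F
Depth = number of edges = 2

Answer: 2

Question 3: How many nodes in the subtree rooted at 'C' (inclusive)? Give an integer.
Subtree rooted at C contains: A, B, C, D, E, F
Count = 6

Answer: 6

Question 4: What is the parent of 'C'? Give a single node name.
Answer: G

Derivation:
Scan adjacency: C appears as child of G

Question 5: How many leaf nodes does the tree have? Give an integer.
Leaves (nodes with no children): A, B, D, F, H

Answer: 5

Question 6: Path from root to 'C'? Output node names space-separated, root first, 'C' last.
Walk down from root: G -> C

Answer: G C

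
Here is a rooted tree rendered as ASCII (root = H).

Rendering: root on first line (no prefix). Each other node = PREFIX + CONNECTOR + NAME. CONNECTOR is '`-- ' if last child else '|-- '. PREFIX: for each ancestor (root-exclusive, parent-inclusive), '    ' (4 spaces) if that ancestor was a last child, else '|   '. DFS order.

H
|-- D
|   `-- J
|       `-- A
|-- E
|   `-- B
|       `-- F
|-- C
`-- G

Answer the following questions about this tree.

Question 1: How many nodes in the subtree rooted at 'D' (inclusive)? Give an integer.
Subtree rooted at D contains: A, D, J
Count = 3

Answer: 3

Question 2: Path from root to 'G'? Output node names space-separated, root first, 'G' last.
Answer: H G

Derivation:
Walk down from root: H -> G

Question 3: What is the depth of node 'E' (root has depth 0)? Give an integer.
Path from root to E: H -> E
Depth = number of edges = 1

Answer: 1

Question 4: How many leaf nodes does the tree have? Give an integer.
Answer: 4

Derivation:
Leaves (nodes with no children): A, C, F, G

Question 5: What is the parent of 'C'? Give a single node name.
Scan adjacency: C appears as child of H

Answer: H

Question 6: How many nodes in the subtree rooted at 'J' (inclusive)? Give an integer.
Subtree rooted at J contains: A, J
Count = 2

Answer: 2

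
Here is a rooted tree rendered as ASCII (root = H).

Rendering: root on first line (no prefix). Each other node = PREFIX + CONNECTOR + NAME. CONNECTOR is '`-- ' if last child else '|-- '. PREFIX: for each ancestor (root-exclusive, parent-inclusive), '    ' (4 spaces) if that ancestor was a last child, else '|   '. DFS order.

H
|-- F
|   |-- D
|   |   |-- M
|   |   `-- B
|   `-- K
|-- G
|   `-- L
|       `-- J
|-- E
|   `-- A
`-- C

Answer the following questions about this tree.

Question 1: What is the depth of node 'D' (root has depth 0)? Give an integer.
Path from root to D: H -> F -> D
Depth = number of edges = 2

Answer: 2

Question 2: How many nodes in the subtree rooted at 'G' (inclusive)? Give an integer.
Answer: 3

Derivation:
Subtree rooted at G contains: G, J, L
Count = 3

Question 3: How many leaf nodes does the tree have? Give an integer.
Answer: 6

Derivation:
Leaves (nodes with no children): A, B, C, J, K, M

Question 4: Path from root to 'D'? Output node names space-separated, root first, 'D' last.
Walk down from root: H -> F -> D

Answer: H F D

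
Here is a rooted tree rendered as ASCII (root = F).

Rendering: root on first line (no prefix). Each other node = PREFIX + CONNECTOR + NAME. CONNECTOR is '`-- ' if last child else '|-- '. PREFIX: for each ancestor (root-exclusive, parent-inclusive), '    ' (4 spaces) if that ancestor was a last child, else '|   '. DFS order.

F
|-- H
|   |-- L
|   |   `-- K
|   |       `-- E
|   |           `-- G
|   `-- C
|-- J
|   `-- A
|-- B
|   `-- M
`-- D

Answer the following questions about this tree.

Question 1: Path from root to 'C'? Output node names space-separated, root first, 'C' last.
Answer: F H C

Derivation:
Walk down from root: F -> H -> C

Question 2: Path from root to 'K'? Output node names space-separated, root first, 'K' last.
Walk down from root: F -> H -> L -> K

Answer: F H L K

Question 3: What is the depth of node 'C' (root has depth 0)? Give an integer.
Path from root to C: F -> H -> C
Depth = number of edges = 2

Answer: 2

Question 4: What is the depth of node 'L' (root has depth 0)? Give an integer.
Path from root to L: F -> H -> L
Depth = number of edges = 2

Answer: 2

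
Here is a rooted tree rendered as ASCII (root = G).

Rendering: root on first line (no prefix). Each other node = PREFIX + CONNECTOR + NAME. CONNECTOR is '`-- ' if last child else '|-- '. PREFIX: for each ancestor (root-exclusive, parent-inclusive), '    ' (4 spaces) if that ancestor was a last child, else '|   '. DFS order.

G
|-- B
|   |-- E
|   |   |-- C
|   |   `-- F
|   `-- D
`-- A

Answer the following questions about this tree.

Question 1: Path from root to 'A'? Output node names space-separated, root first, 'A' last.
Walk down from root: G -> A

Answer: G A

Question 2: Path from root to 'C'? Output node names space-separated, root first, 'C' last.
Walk down from root: G -> B -> E -> C

Answer: G B E C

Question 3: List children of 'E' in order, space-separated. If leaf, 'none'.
Answer: C F

Derivation:
Node E's children (from adjacency): C, F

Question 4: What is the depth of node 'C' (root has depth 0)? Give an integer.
Path from root to C: G -> B -> E -> C
Depth = number of edges = 3

Answer: 3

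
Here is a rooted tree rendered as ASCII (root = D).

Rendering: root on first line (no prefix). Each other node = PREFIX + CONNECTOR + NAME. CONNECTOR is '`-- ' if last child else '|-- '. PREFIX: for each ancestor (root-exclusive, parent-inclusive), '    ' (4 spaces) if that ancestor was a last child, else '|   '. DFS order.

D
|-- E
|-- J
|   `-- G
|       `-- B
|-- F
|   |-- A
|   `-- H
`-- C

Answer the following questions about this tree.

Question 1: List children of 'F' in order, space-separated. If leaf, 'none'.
Node F's children (from adjacency): A, H

Answer: A H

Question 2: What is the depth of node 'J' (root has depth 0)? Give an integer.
Path from root to J: D -> J
Depth = number of edges = 1

Answer: 1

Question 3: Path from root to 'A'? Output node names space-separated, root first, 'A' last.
Walk down from root: D -> F -> A

Answer: D F A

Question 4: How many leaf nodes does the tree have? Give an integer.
Leaves (nodes with no children): A, B, C, E, H

Answer: 5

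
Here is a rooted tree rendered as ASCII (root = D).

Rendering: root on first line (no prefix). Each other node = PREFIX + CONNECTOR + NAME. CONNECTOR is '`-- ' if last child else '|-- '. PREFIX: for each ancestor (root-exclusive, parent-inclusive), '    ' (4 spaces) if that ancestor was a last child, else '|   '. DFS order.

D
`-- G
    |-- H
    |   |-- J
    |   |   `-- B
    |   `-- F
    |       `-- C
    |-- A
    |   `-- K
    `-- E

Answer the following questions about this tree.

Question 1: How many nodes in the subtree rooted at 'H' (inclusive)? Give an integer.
Answer: 5

Derivation:
Subtree rooted at H contains: B, C, F, H, J
Count = 5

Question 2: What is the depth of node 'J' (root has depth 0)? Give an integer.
Path from root to J: D -> G -> H -> J
Depth = number of edges = 3

Answer: 3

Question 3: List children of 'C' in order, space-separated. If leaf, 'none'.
Node C's children (from adjacency): (leaf)

Answer: none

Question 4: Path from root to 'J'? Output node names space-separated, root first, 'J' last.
Answer: D G H J

Derivation:
Walk down from root: D -> G -> H -> J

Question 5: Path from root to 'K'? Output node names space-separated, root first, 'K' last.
Answer: D G A K

Derivation:
Walk down from root: D -> G -> A -> K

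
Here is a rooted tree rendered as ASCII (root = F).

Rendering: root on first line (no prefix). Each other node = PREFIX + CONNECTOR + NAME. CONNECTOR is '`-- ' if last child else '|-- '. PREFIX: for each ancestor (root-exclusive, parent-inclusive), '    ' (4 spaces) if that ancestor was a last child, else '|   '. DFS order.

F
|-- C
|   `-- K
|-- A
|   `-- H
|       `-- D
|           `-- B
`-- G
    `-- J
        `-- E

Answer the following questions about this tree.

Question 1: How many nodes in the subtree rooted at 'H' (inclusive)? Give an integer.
Subtree rooted at H contains: B, D, H
Count = 3

Answer: 3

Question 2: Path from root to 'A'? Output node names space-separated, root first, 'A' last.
Answer: F A

Derivation:
Walk down from root: F -> A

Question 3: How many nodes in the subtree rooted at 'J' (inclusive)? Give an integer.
Subtree rooted at J contains: E, J
Count = 2

Answer: 2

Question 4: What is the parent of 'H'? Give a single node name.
Answer: A

Derivation:
Scan adjacency: H appears as child of A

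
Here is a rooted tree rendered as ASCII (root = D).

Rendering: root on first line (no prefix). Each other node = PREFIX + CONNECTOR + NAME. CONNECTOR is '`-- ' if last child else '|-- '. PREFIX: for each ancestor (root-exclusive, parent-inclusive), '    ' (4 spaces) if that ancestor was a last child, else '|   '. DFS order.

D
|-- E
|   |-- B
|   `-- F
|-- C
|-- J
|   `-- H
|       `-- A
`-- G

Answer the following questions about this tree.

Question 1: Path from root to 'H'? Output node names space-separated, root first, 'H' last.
Answer: D J H

Derivation:
Walk down from root: D -> J -> H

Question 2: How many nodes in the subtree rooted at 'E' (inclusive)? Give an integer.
Answer: 3

Derivation:
Subtree rooted at E contains: B, E, F
Count = 3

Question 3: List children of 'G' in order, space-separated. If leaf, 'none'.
Node G's children (from adjacency): (leaf)

Answer: none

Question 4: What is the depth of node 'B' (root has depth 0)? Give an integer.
Path from root to B: D -> E -> B
Depth = number of edges = 2

Answer: 2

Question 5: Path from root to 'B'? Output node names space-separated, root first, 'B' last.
Answer: D E B

Derivation:
Walk down from root: D -> E -> B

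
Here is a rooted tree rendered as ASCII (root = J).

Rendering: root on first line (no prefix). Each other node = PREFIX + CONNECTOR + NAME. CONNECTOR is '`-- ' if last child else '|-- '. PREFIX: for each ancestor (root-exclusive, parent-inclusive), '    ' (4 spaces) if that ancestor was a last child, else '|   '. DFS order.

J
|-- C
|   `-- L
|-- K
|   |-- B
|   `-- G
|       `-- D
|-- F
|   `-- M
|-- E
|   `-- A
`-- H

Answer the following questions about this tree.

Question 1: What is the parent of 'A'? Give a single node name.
Scan adjacency: A appears as child of E

Answer: E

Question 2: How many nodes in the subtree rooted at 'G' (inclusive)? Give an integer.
Subtree rooted at G contains: D, G
Count = 2

Answer: 2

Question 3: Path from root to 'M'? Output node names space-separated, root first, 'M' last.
Walk down from root: J -> F -> M

Answer: J F M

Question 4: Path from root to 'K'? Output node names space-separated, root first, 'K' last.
Walk down from root: J -> K

Answer: J K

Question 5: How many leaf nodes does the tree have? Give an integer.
Answer: 6

Derivation:
Leaves (nodes with no children): A, B, D, H, L, M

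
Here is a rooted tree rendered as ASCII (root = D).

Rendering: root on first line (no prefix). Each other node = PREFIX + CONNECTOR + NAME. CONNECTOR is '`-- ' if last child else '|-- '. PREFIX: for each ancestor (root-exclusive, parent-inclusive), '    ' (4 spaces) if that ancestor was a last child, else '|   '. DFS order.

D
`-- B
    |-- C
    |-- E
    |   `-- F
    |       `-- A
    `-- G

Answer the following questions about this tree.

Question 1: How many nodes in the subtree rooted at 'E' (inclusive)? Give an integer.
Subtree rooted at E contains: A, E, F
Count = 3

Answer: 3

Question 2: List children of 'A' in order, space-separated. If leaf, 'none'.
Node A's children (from adjacency): (leaf)

Answer: none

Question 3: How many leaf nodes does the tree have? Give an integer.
Leaves (nodes with no children): A, C, G

Answer: 3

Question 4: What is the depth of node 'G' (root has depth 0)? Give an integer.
Answer: 2

Derivation:
Path from root to G: D -> B -> G
Depth = number of edges = 2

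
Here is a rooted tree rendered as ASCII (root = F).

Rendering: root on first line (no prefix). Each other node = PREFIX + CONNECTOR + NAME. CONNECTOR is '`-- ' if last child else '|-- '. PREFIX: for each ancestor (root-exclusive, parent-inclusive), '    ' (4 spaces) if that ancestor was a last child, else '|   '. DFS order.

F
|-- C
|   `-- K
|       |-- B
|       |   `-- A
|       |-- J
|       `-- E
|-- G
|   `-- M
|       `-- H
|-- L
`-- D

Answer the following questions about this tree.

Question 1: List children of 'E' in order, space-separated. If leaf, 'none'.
Node E's children (from adjacency): (leaf)

Answer: none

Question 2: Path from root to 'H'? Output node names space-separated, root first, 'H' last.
Walk down from root: F -> G -> M -> H

Answer: F G M H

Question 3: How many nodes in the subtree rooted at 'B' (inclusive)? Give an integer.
Subtree rooted at B contains: A, B
Count = 2

Answer: 2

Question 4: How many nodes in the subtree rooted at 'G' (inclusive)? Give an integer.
Answer: 3

Derivation:
Subtree rooted at G contains: G, H, M
Count = 3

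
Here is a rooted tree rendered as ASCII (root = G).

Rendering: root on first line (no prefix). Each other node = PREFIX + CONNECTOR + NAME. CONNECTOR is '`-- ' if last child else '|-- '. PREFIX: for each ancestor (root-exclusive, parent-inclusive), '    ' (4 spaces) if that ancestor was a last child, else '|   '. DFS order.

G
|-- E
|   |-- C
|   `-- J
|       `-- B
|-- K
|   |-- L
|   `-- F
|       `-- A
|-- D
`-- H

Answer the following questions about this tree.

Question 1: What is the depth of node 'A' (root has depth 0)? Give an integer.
Path from root to A: G -> K -> F -> A
Depth = number of edges = 3

Answer: 3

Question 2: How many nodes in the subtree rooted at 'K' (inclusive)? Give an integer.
Subtree rooted at K contains: A, F, K, L
Count = 4

Answer: 4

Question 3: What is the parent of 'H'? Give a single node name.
Scan adjacency: H appears as child of G

Answer: G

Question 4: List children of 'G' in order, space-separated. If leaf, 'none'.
Answer: E K D H

Derivation:
Node G's children (from adjacency): E, K, D, H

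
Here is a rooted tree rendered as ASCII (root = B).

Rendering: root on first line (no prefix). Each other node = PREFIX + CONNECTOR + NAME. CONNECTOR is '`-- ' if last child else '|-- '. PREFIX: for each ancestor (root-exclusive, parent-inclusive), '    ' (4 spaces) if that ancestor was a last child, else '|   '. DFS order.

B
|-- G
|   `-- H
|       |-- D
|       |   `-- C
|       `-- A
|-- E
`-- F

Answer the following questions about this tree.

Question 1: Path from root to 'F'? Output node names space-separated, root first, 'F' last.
Walk down from root: B -> F

Answer: B F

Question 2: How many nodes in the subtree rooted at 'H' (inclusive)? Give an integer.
Subtree rooted at H contains: A, C, D, H
Count = 4

Answer: 4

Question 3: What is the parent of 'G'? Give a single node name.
Scan adjacency: G appears as child of B

Answer: B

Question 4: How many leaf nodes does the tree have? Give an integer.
Answer: 4

Derivation:
Leaves (nodes with no children): A, C, E, F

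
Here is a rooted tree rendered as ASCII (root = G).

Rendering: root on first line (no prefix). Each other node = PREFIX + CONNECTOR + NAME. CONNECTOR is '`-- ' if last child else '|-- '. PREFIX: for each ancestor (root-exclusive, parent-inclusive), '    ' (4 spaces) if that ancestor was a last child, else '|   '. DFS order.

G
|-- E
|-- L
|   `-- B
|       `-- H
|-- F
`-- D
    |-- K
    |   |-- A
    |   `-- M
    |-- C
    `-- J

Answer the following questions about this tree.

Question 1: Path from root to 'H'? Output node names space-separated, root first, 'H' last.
Answer: G L B H

Derivation:
Walk down from root: G -> L -> B -> H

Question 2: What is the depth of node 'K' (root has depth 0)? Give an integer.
Answer: 2

Derivation:
Path from root to K: G -> D -> K
Depth = number of edges = 2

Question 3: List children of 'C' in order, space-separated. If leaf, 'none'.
Answer: none

Derivation:
Node C's children (from adjacency): (leaf)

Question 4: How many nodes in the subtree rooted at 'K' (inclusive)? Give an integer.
Subtree rooted at K contains: A, K, M
Count = 3

Answer: 3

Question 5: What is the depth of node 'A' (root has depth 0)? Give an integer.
Answer: 3

Derivation:
Path from root to A: G -> D -> K -> A
Depth = number of edges = 3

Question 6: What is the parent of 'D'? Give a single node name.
Answer: G

Derivation:
Scan adjacency: D appears as child of G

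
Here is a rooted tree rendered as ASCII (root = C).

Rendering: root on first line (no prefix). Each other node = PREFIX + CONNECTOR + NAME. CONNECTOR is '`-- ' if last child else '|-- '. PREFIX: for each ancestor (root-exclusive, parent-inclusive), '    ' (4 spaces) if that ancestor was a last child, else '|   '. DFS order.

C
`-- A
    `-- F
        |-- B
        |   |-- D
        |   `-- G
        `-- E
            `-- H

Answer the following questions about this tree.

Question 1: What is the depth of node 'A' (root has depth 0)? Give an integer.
Answer: 1

Derivation:
Path from root to A: C -> A
Depth = number of edges = 1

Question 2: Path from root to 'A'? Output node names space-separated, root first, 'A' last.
Answer: C A

Derivation:
Walk down from root: C -> A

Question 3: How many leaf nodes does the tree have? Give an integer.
Leaves (nodes with no children): D, G, H

Answer: 3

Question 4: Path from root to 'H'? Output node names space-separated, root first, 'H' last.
Answer: C A F E H

Derivation:
Walk down from root: C -> A -> F -> E -> H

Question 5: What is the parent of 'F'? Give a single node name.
Scan adjacency: F appears as child of A

Answer: A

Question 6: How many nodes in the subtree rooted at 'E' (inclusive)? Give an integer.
Subtree rooted at E contains: E, H
Count = 2

Answer: 2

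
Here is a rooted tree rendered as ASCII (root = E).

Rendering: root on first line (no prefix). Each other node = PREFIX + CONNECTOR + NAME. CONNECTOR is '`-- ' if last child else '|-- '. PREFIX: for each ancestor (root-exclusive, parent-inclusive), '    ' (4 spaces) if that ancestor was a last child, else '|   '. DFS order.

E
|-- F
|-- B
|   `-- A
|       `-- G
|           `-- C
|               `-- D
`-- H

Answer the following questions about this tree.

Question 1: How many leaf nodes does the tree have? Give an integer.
Leaves (nodes with no children): D, F, H

Answer: 3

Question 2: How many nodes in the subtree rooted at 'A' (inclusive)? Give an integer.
Answer: 4

Derivation:
Subtree rooted at A contains: A, C, D, G
Count = 4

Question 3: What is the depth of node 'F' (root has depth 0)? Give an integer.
Path from root to F: E -> F
Depth = number of edges = 1

Answer: 1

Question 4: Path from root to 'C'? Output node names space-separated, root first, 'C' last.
Walk down from root: E -> B -> A -> G -> C

Answer: E B A G C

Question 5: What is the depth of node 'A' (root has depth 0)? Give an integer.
Answer: 2

Derivation:
Path from root to A: E -> B -> A
Depth = number of edges = 2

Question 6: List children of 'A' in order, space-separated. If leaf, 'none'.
Answer: G

Derivation:
Node A's children (from adjacency): G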